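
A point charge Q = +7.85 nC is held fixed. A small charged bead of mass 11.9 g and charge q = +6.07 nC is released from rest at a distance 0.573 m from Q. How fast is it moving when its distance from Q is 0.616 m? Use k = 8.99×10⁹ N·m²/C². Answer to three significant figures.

2.96×10⁻³ m/s

Only the electrostatic force acts, so mechanical energy is conserved: ½mv² = U₁ − U₂ = kQq(1/r₁ − 1/r₂).
U₁ − U₂ = (8.99×10⁹ N·m²/C²)(7.85×10⁻⁹ C)(6.07×10⁻⁹ C)(1/0.573 − 1/0.616) = 5.22×10⁻⁸ J.
v = √(2·5.22×10⁻⁸/0.0119) = 2.96×10⁻³ m/s.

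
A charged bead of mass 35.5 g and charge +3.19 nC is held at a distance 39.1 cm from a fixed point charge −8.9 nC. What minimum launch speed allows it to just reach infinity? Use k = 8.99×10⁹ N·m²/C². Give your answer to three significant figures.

6.06×10⁻³ m/s

To just escape, total mechanical energy must reach zero at infinity: ½mv²_min + U = 0, so ½mv²_min = −U = |kQq|/r.
|U| = |kQq|/r = (8.99×10⁹ N·m²/C²)(8.90×10⁻⁹)(3.19×10⁻⁹)/(0.391) = 6.53×10⁻⁷ J.
v_min = √(2|U|/m) = √(2·6.53×10⁻⁷/0.0355) = 6.06×10⁻³ m/s.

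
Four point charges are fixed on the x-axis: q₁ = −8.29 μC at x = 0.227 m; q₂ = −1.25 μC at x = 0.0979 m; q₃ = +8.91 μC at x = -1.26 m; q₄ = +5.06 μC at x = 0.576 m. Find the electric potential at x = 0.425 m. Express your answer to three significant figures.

-6.20×10⁴ V

The total potential is the scalar sum of each charge's contribution, V = Σ kqᵢ/rᵢ.
Distances from the field point to each charge: r₁ = 0.198 m, r₂ = 0.327 m, r₃ = 1.69 m, r₄ = 0.151 m.
V = k[(-8.29×10⁻⁶)/(0.198) + (-1.25×10⁻⁶)/(0.327) + (8.91×10⁻⁶)/(1.69) + (5.06×10⁻⁶)/(0.151)] = -6.20×10⁴ V.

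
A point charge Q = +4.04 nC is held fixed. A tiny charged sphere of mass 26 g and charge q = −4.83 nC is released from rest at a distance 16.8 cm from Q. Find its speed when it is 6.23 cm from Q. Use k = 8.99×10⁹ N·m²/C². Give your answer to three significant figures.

Only the electrostatic force acts, so mechanical energy is conserved: ½mv² = U₁ − U₂ = kQq(1/r₁ − 1/r₂).
U₁ − U₂ = (8.99×10⁹ N·m²/C²)(4.04×10⁻⁹ C)(-4.83×10⁻⁹ C)(1/0.168 − 1/0.0623) = 1.77×10⁻⁶ J.
v = √(2·1.77×10⁻⁶/0.0260) = 0.0117 m/s.

0.0117 m/s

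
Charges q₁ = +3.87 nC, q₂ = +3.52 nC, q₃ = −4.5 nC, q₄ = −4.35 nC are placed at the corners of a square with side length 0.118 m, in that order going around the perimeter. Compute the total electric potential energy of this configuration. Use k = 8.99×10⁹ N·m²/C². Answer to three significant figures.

-1.72×10⁻⁶ J

The work to assemble the configuration equals its total potential energy, U = Σ kqᵢqⱼ/rᵢⱼ over all pairs.
The four side pairs have separation 0.118 m and the two diagonal pairs 0.167 m.
Summing all 6 pair terms gives U = -1.72×10⁻⁶ J.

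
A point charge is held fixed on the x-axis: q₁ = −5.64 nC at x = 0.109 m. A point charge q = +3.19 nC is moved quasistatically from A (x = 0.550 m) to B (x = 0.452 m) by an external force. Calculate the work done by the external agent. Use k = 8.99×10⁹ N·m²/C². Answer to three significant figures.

-1.05×10⁻⁷ J

For quasistatic motion the external work equals the change in potential energy: W_ext = qΔV = q(V_B − V_A).
At A: distance to the source charge is 0.441 m; V_A = kq₁/r = -115 V.
At B: distance to the source charge is 0.343 m; V_B = kq₁/r = -148 V.
ΔV = V_B − V_A = -32.8 V.
W_ext = qΔV = (3.19×10⁻⁹ C)(-32.8 V) = -1.05×10⁻⁷ J.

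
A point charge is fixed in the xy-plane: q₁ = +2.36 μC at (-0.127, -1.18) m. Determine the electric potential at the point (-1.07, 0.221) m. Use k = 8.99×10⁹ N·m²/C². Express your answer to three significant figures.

Electric potential is a scalar, so the contributions from each charge add algebraically: V = Σ kqᵢ/rᵢ.
Distances from the field point to each charge: r₁ = 1.69 m.
V = k[(2.36×10⁻⁶)/(1.69)] = 1.26×10⁴ V.

1.26×10⁴ V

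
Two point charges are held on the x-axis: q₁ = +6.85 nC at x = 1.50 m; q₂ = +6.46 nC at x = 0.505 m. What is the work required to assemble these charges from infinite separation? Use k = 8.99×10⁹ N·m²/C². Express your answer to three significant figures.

4.00×10⁻⁷ J

The assembly work is the sum of pairwise potential energies, U = Σ_{i<j} kqᵢqⱼ/rᵢⱼ.
Pair separations: r₁₂ = 0.995 m.
U = (4.00×10⁻⁷) = 4.00×10⁻⁷ J.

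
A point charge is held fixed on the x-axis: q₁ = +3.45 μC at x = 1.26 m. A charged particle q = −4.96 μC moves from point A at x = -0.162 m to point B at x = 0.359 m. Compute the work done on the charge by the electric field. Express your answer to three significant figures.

0.0626 J

The work done by the electric force is W_field = −ΔU = −q(V_B − V_A) = q(V_A − V_B).
At A: distance to the source charge is 1.42 m; V_A = kq₁/r = 2.18×10⁴ V.
At B: distance to the source charge is 0.901 m; V_B = kq₁/r = 3.44×10⁴ V.
ΔV = V_B − V_A = 1.26×10⁴ V.
W_field = −qΔV = −(-4.96×10⁻⁶ C)(1.26×10⁴ V) = 0.0626 J.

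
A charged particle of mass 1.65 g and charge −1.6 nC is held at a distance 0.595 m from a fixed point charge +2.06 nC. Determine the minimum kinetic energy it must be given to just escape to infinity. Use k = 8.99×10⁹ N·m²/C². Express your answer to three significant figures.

To just escape, total mechanical energy must reach zero at infinity: ½mv²_min + U = 0, so ½mv²_min = −U = |kQq|/r.
|U| = |kQq|/r = (8.99×10⁹ N·m²/C²)(2.06×10⁻⁹)(1.60×10⁻⁹)/(0.595) = 4.98×10⁻⁸ J.

4.98×10⁻⁸ J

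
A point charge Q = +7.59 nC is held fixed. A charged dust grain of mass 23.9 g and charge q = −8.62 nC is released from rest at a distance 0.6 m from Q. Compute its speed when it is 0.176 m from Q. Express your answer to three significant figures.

Only the electrostatic force acts, so mechanical energy is conserved: ½mv² = U₁ − U₂ = kQq(1/r₁ − 1/r₂).
U₁ − U₂ = (8.99×10⁹ N·m²/C²)(7.59×10⁻⁹ C)(-8.62×10⁻⁹ C)(1/0.600 − 1/0.176) = 2.36×10⁻⁶ J.
v = √(2·2.36×10⁻⁶/0.0239) = 0.0141 m/s.

0.0141 m/s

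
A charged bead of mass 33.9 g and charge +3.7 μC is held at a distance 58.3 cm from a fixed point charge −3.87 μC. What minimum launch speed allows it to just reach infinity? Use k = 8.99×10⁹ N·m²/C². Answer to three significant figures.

To just escape, total mechanical energy must reach zero at infinity: ½mv²_min + U = 0, so ½mv²_min = −U = |kQq|/r.
|U| = |kQq|/r = (8.99×10⁹ N·m²/C²)(3.87×10⁻⁶)(3.70×10⁻⁶)/(0.583) = 0.221 J.
v_min = √(2|U|/m) = √(2·0.221/0.0339) = 3.61 m/s.

3.61 m/s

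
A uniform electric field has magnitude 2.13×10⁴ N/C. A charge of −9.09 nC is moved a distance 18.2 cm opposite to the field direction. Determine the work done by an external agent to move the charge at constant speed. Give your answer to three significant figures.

-3.52×10⁻⁵ J

The potential change for a displacement 18.2 cm opposite to the field direction is ΔV = +Ed = 3880 V.
W_ext = qΔV = -3.52×10⁻⁵ J.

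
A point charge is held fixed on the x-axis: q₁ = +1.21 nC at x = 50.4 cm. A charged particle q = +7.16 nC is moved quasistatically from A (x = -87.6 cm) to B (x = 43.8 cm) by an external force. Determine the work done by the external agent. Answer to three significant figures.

1.12×10⁻⁶ J

For quasistatic motion the external work equals the change in potential energy: W_ext = qΔV = q(V_B − V_A).
At A: distance to the source charge is 1.38 m; V_A = kq₁/r = 7.88 V.
At B: distance to the source charge is 0.0660 m; V_B = kq₁/r = 165 V.
ΔV = V_B − V_A = 157 V.
W_ext = qΔV = (7.16×10⁻⁹ C)(157 V) = 1.12×10⁻⁶ J.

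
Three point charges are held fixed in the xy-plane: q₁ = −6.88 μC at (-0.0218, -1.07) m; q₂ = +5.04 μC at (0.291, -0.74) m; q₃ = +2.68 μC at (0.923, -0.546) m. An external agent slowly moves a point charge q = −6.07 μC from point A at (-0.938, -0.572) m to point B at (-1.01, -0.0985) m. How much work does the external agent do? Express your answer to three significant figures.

For quasistatic motion the external work equals the change in potential energy: W_ext = qΔV = q(V_B − V_A).
At A: distances to the source charges are 1.04 m, 1.24 m, 1.86 m; V_A = Σ kqᵢ/rᵢ = -9840 V.
At B: distances to the source charges are 1.39 m, 1.45 m, 1.98 m; V_B = Σ kqᵢ/rᵢ = -1250 V.
ΔV = V_B − V_A = 8590 V.
W_ext = qΔV = (-6.07×10⁻⁶ C)(8590 V) = -0.0521 J.

-0.0521 J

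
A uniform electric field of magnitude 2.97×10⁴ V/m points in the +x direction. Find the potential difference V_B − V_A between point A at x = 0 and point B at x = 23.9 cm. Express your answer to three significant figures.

-7100 V

In a uniform field, potential decreases in the direction of E: V_B − V_A = −E·Δx.
V_B − V_A = −(2.97×10⁴ V/m)(0.239 m) = -7100 V.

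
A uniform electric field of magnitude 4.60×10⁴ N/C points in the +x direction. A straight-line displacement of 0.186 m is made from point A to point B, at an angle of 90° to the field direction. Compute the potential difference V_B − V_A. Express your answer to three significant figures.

Only the component of displacement along E changes the potential: ΔV = −E·d·cosθ.
ΔV = −(4.60×10⁴ V/m)(0.186 m)cos90° = 0 V.

0 V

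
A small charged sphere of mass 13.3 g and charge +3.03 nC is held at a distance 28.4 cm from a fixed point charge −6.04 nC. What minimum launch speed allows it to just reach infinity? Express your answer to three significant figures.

9.33×10⁻³ m/s

To just escape, total mechanical energy must reach zero at infinity: ½mv²_min + U = 0, so ½mv²_min = −U = |kQq|/r.
|U| = |kQq|/r = (8.99×10⁹ N·m²/C²)(6.04×10⁻⁹)(3.03×10⁻⁹)/(0.284) = 5.79×10⁻⁷ J.
v_min = √(2|U|/m) = √(2·5.79×10⁻⁷/0.0133) = 9.33×10⁻³ m/s.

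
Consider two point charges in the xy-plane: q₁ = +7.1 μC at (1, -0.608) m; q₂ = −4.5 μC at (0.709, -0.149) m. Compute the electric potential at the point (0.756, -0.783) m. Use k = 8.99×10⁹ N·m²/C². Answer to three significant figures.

1.49×10⁵ V

Electric potential is a scalar, so the contributions from each charge add algebraically: V = Σ kqᵢ/rᵢ.
Distances from the field point to each charge: r₁ = 0.300 m, r₂ = 0.636 m.
V = k[(7.10×10⁻⁶)/(0.300) + (-4.50×10⁻⁶)/(0.636)] = 1.49×10⁵ V.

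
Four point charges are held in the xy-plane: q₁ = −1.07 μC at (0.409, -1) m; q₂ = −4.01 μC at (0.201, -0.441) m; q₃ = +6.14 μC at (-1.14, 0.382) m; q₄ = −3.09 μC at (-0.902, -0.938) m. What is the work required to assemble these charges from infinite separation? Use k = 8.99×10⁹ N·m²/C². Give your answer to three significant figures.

The assembly work is the sum of pairwise potential energies, U = Σ_{i<j} kqᵢqⱼ/rᵢⱼ.
Pair separations: r₁₂ = 0.596 m, r₁₃ = 2.08 m, r₁₄ = 1.31 m, r₂₃ = 1.57 m, r₂₄ = 1.21 m, r₃₄ = 1.34 m.
Summing all 6 pair terms gives U = -0.117 J.

-0.117 J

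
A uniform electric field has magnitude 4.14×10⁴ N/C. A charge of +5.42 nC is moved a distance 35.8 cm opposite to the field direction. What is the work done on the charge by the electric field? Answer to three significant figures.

-8.03×10⁻⁵ J

The potential change for a displacement 35.8 cm opposite to the field direction is ΔV = +Ed = 1.48×10⁴ V.
W_field = −qΔV = -8.03×10⁻⁵ J.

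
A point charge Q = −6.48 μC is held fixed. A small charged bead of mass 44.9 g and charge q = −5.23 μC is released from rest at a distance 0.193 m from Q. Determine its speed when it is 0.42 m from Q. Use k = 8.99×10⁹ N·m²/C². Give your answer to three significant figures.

6.16 m/s

Only the electrostatic force acts, so mechanical energy is conserved: ½mv² = U₁ − U₂ = kQq(1/r₁ − 1/r₂).
U₁ − U₂ = (8.99×10⁹ N·m²/C²)(-6.48×10⁻⁶ C)(-5.23×10⁻⁶ C)(1/0.193 − 1/0.420) = 0.853 J.
v = √(2·0.853/0.0449) = 6.16 m/s.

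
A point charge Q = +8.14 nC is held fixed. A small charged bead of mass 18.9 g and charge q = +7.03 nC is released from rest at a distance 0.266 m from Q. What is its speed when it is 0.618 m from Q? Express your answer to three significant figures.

Only the electrostatic force acts, so mechanical energy is conserved: ½mv² = U₁ − U₂ = kQq(1/r₁ − 1/r₂).
U₁ − U₂ = (8.99×10⁹ N·m²/C²)(8.14×10⁻⁹ C)(7.03×10⁻⁹ C)(1/0.266 − 1/0.618) = 1.10×10⁻⁶ J.
v = √(2·1.10×10⁻⁶/0.0189) = 0.0108 m/s.

0.0108 m/s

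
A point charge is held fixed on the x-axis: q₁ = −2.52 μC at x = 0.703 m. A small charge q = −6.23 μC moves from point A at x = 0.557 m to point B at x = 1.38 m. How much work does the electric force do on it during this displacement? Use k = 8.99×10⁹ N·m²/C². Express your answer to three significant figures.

The work done by the electric force is W_field = −ΔU = −q(V_B − V_A) = q(V_A − V_B).
At A: distance to the source charge is 0.146 m; V_A = kq₁/r = -1.55×10⁵ V.
At B: distance to the source charge is 0.677 m; V_B = kq₁/r = -3.35×10⁴ V.
ΔV = V_B − V_A = 1.22×10⁵ V.
W_field = −qΔV = −(-6.23×10⁻⁶ C)(1.22×10⁵ V) = 0.758 J.

0.758 J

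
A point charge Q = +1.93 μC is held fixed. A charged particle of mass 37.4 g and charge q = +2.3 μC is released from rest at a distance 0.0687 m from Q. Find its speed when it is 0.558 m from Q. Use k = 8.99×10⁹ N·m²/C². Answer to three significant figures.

Only the electrostatic force acts, so mechanical energy is conserved: ½mv² = U₁ − U₂ = kQq(1/r₁ − 1/r₂).
U₁ − U₂ = (8.99×10⁹ N·m²/C²)(1.93×10⁻⁶ C)(2.30×10⁻⁶ C)(1/0.0687 − 1/0.558) = 0.509 J.
v = √(2·0.509/0.0374) = 5.22 m/s.

5.22 m/s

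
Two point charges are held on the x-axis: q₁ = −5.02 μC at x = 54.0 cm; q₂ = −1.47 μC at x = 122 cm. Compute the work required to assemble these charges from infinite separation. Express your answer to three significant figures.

The assembly work is the sum of pairwise potential energies, U = Σ_{i<j} kqᵢqⱼ/rᵢⱼ.
Pair separations: r₁₂ = 0.680 m.
U = (0.0976) = 0.0976 J.

0.0976 J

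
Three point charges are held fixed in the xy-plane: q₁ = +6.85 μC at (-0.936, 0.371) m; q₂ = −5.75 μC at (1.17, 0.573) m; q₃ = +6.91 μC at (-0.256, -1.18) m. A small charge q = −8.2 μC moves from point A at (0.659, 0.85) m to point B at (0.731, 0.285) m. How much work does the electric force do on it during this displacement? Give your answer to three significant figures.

-0.0192 J

The work done by the electric force is W_field = −ΔU = −q(V_B − V_A) = q(V_A − V_B).
At A: distances to the source charges are 1.67 m, 0.581 m, 2.23 m; V_A = Σ kqᵢ/rᵢ = -2.41×10⁴ V.
At B: distances to the source charges are 1.67 m, 0.525 m, 1.77 m; V_B = Σ kqᵢ/rᵢ = -2.64×10⁴ V.
ΔV = V_B − V_A = -2340 V.
W_field = −qΔV = −(-8.20×10⁻⁶ C)(-2340 V) = -0.0192 J.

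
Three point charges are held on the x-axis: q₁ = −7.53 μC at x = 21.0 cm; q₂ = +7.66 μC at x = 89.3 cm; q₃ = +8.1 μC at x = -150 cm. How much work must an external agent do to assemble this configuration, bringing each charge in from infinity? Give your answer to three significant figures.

-0.847 J

The assembly work is the sum of pairwise potential energies, U = Σ_{i<j} kqᵢqⱼ/rᵢⱼ.
Pair separations: r₁₂ = 0.683 m, r₁₃ = 1.71 m, r₂₃ = 2.39 m.
U = (-0.759) + (-0.321) + (0.233) = -0.847 J.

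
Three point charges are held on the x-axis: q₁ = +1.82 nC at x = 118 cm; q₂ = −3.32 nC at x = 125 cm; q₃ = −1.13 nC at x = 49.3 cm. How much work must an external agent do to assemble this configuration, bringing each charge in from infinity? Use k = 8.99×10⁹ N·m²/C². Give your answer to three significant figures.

The assembly work is the sum of pairwise potential energies, U = Σ_{i<j} kqᵢqⱼ/rᵢⱼ.
Pair separations: r₁₂ = 0.0700 m, r₁₃ = 0.687 m, r₂₃ = 0.757 m.
U = (-7.76×10⁻⁷) + (-2.69×10⁻⁸) + (4.46×10⁻⁸) = -7.58×10⁻⁷ J.

-7.58×10⁻⁷ J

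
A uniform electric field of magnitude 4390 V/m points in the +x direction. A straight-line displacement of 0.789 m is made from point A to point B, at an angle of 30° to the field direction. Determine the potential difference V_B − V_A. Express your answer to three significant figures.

Only the component of displacement along E changes the potential: ΔV = −E·d·cosθ.
ΔV = −(4390 V/m)(0.789 m)cos30° = -3000 V.

-3000 V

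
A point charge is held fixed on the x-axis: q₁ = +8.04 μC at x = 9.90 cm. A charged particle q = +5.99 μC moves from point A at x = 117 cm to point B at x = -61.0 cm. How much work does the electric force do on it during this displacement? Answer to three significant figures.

-0.206 J

The work done by the electric force is W_field = −ΔU = −q(V_B − V_A) = q(V_A − V_B).
At A: distance to the source charge is 1.07 m; V_A = kq₁/r = 6.75×10⁴ V.
At B: distance to the source charge is 0.709 m; V_B = kq₁/r = 1.02×10⁵ V.
ΔV = V_B − V_A = 3.45×10⁴ V.
W_field = −qΔV = −(5.99×10⁻⁶ C)(3.45×10⁴ V) = -0.206 J.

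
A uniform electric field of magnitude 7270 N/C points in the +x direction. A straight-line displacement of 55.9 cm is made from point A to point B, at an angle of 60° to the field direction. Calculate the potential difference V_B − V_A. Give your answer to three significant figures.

Only the component of displacement along E changes the potential: ΔV = −E·d·cosθ.
ΔV = −(7270 V/m)(0.559 m)cos60° = -2030 V.

-2030 V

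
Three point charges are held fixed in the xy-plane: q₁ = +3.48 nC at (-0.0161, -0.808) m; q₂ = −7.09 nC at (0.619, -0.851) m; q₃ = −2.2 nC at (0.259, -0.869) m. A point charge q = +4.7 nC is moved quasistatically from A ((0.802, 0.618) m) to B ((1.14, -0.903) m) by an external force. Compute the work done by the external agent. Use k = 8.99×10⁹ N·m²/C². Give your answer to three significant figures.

-3.79×10⁻⁷ J

For quasistatic motion the external work equals the change in potential energy: W_ext = qΔV = q(V_B − V_A).
At A: distances to the source charges are 1.64 m, 1.48 m, 1.58 m; V_A = Σ kqᵢ/rᵢ = -36.5 V.
At B: distances to the source charges are 1.16 m, 0.524 m, 0.882 m; V_B = Σ kqᵢ/rᵢ = -117 V.
ΔV = V_B − V_A = -80.7 V.
W_ext = qΔV = (4.70×10⁻⁹ C)(-80.7 V) = -3.79×10⁻⁷ J.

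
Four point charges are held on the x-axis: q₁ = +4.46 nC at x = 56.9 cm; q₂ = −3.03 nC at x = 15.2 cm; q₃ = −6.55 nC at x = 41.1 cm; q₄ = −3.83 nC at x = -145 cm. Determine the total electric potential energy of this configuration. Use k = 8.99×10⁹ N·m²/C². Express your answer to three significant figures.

The work to assemble the configuration equals its total potential energy, U = Σ kqᵢqⱼ/rᵢⱼ over all pairs.
Pair separations: r₁₂ = 0.417 m, r₁₃ = 0.158 m, r₁₄ = 2.02 m, r₂₃ = 0.259 m, r₂₄ = 1.60 m, r₃₄ = 1.86 m.
Summing all 6 pair terms gives U = -1.15×10⁻⁶ J.

-1.15×10⁻⁶ J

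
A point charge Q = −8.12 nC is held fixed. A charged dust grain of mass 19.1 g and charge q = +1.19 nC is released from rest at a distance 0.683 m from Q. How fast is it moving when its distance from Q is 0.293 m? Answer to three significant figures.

Only the electrostatic force acts, so mechanical energy is conserved: ½mv² = U₁ − U₂ = kQq(1/r₁ − 1/r₂).
U₁ − U₂ = (8.99×10⁹ N·m²/C²)(-8.12×10⁻⁹ C)(1.19×10⁻⁹ C)(1/0.683 − 1/0.293) = 1.69×10⁻⁷ J.
v = √(2·1.69×10⁻⁷/0.0191) = 4.21×10⁻³ m/s.

4.21×10⁻³ m/s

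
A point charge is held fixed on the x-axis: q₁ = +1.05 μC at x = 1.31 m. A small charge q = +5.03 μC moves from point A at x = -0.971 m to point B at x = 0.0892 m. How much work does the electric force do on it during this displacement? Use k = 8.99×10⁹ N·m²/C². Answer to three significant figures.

The work done by the electric force is W_field = −ΔU = −q(V_B − V_A) = q(V_A − V_B).
At A: distance to the source charge is 2.28 m; V_A = kq₁/r = 4140 V.
At B: distance to the source charge is 1.22 m; V_B = kq₁/r = 7730 V.
ΔV = V_B − V_A = 3590 V.
W_field = −qΔV = −(5.03×10⁻⁶ C)(3590 V) = -0.0181 J.

-0.0181 J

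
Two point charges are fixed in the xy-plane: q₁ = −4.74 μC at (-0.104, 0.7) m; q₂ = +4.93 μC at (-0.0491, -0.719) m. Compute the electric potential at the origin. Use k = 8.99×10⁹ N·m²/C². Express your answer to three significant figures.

1280 V

Electric potential is a scalar, so the contributions from each charge add algebraically: V = Σ kqᵢ/rᵢ.
Distances from the field point to each charge: r₁ = 0.708 m, r₂ = 0.721 m.
V = k[(-4.74×10⁻⁶)/(0.708) + (4.93×10⁻⁶)/(0.721)] = 1280 V.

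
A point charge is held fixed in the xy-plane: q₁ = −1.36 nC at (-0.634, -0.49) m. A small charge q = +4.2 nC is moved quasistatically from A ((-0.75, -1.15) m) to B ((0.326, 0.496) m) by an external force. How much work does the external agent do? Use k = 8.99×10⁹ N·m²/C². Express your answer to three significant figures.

For quasistatic motion the external work equals the change in potential energy: W_ext = qΔV = q(V_B − V_A).
At A: distance to the source charge is 0.670 m; V_A = kq₁/r = -18.2 V.
At B: distance to the source charge is 1.38 m; V_B = kq₁/r = -8.88 V.
ΔV = V_B − V_A = 9.36 V.
W_ext = qΔV = (4.20×10⁻⁹ C)(9.36 V) = 3.93×10⁻⁸ J.

3.93×10⁻⁸ J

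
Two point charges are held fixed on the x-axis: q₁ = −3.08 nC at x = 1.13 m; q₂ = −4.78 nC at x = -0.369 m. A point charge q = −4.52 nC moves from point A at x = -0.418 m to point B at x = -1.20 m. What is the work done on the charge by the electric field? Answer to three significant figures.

The work done by the electric force is W_field = −ΔU = −q(V_B − V_A) = q(V_A − V_B).
At A: distances to the source charges are 1.55 m, 0.0490 m; V_A = Σ kqᵢ/rᵢ = -895 V.
At B: distances to the source charges are 2.33 m, 0.831 m; V_B = Σ kqᵢ/rᵢ = -63.6 V.
ΔV = V_B − V_A = 831 V.
W_field = −qΔV = −(-4.52×10⁻⁹ C)(831 V) = 3.76×10⁻⁶ J.

3.76×10⁻⁶ J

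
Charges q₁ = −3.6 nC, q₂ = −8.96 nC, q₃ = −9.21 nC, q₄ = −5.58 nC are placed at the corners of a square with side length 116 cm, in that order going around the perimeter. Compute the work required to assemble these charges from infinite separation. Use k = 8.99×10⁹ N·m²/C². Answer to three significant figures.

1.90×10⁻⁶ J

The assembly work is the sum of pairwise potential energies, U = Σ_{i<j} kqᵢqⱼ/rᵢⱼ.
The four side pairs have separation 1.16 m and the two diagonal pairs 1.64 m.
Summing all 6 pair terms gives U = 1.90×10⁻⁶ J.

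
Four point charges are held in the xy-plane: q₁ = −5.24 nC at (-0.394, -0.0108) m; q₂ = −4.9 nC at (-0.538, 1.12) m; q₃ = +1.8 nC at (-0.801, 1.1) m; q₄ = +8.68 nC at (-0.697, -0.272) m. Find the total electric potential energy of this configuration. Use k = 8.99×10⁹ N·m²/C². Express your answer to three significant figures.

-1.36×10⁻⁶ J

The work to assemble the configuration equals its total potential energy, U = Σ kqᵢqⱼ/rᵢⱼ over all pairs.
Pair separations: r₁₂ = 1.14 m, r₁₃ = 1.18 m, r₁₄ = 0.400 m, r₂₃ = 0.264 m, r₂₄ = 1.40 m, r₃₄ = 1.38 m.
Summing all 6 pair terms gives U = -1.36×10⁻⁶ J.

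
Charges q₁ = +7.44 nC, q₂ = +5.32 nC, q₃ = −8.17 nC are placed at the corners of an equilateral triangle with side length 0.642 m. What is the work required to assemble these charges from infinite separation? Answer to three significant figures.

-9.06×10⁻⁷ J

The work to assemble the configuration equals its total potential energy, U = Σ kqᵢqⱼ/rᵢⱼ over all pairs.
All three pair separations equal the side length, 0.642 m.
U = (5.54×10⁻⁷) + (-8.51×10⁻⁷) + (-6.09×10⁻⁷) = -9.06×10⁻⁷ J.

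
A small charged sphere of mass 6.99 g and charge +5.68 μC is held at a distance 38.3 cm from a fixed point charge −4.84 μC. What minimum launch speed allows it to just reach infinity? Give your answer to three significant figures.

To just escape, total mechanical energy must reach zero at infinity: ½mv²_min + U = 0, so ½mv²_min = −U = |kQq|/r.
|U| = |kQq|/r = (8.99×10⁹ N·m²/C²)(4.84×10⁻⁶)(5.68×10⁻⁶)/(0.383) = 0.645 J.
v_min = √(2|U|/m) = √(2·0.645/6.99×10⁻³) = 13.6 m/s.

13.6 m/s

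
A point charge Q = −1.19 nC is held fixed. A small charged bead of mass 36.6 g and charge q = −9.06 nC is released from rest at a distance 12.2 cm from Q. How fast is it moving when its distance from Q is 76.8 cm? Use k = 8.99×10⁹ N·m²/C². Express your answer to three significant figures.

Only the electrostatic force acts, so mechanical energy is conserved: ½mv² = U₁ − U₂ = kQq(1/r₁ − 1/r₂).
U₁ − U₂ = (8.99×10⁹ N·m²/C²)(-1.19×10⁻⁹ C)(-9.06×10⁻⁹ C)(1/0.122 − 1/0.768) = 6.68×10⁻⁷ J.
v = √(2·6.68×10⁻⁷/0.0366) = 6.04×10⁻³ m/s.

6.04×10⁻³ m/s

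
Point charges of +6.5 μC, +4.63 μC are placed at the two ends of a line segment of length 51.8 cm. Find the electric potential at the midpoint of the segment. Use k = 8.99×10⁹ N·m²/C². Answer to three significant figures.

The total potential is the scalar sum of each charge's contribution, V = Σ kqᵢ/rᵢ.
Each charge is 0.259 m from the midpoint.
V = k[(6.50×10⁻⁶)/(0.259) + (4.63×10⁻⁶)/(0.259)] = 3.86×10⁵ V.

3.86×10⁵ V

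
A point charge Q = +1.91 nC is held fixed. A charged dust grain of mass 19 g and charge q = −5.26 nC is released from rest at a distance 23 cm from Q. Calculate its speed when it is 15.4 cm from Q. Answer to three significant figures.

Only the electrostatic force acts, so mechanical energy is conserved: ½mv² = U₁ − U₂ = kQq(1/r₁ − 1/r₂).
U₁ − U₂ = (8.99×10⁹ N·m²/C²)(1.91×10⁻⁹ C)(-5.26×10⁻⁹ C)(1/0.230 − 1/0.154) = 1.94×10⁻⁷ J.
v = √(2·1.94×10⁻⁷/0.0190) = 4.52×10⁻³ m/s.

4.52×10⁻³ m/s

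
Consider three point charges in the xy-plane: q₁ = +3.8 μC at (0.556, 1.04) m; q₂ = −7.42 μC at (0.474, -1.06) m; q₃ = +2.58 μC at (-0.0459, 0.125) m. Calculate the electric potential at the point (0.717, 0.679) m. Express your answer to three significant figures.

Electric potential is a scalar, so the contributions from each charge add algebraically: V = Σ kqᵢ/rᵢ.
Distances from the field point to each charge: r₁ = 0.395 m, r₂ = 1.76 m, r₃ = 0.943 m.
V = k[(3.80×10⁻⁶)/(0.395) + (-7.42×10⁻⁶)/(1.76) + (2.58×10⁻⁶)/(0.943)] = 7.30×10⁴ V.

7.30×10⁴ V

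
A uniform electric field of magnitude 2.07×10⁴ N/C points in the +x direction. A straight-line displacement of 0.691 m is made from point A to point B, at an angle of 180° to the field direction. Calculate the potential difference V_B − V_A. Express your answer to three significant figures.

Only the component of displacement along E changes the potential: ΔV = −E·d·cosθ.
ΔV = −(2.07×10⁴ V/m)(0.691 m)cos180° = 1.43×10⁴ V.

1.43×10⁴ V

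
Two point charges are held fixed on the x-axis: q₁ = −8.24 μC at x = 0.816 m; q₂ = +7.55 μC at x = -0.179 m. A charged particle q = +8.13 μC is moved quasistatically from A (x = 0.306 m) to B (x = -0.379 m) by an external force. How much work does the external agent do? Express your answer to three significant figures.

2.30 J

For quasistatic motion the external work equals the change in potential energy: W_ext = qΔV = q(V_B − V_A).
At A: distances to the source charges are 0.510 m, 0.485 m; V_A = Σ kqᵢ/rᵢ = -5300 V.
At B: distances to the source charges are 1.19 m, 0.200 m; V_B = Σ kqᵢ/rᵢ = 2.77×10⁵ V.
ΔV = V_B − V_A = 2.83×10⁵ V.
W_ext = qΔV = (8.13×10⁻⁶ C)(2.83×10⁵ V) = 2.30 J.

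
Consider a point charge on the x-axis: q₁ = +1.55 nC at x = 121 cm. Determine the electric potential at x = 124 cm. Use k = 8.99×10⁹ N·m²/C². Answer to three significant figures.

The total potential is the scalar sum of each charge's contribution, V = Σ kqᵢ/rᵢ.
V = k[(1.55×10⁻⁹)/(0.0300)] = 464 V.

464 V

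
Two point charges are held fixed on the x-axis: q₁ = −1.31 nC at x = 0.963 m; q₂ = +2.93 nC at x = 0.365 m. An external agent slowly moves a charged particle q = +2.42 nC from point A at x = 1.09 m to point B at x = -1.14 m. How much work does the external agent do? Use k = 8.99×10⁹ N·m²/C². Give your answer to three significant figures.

For quasistatic motion the external work equals the change in potential energy: W_ext = qΔV = q(V_B − V_A).
At A: distances to the source charges are 0.127 m, 0.725 m; V_A = Σ kqᵢ/rᵢ = -56.4 V.
At B: distances to the source charges are 2.10 m, 1.50 m; V_B = Σ kqᵢ/rᵢ = 11.9 V.
ΔV = V_B − V_A = 68.3 V.
W_ext = qΔV = (2.42×10⁻⁹ C)(68.3 V) = 1.65×10⁻⁷ J.

1.65×10⁻⁷ J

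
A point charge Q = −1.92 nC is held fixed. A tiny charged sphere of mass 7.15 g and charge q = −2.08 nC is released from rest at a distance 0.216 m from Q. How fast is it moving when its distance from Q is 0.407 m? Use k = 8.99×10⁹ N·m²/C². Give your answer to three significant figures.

Only the electrostatic force acts, so mechanical energy is conserved: ½mv² = U₁ − U₂ = kQq(1/r₁ − 1/r₂).
U₁ − U₂ = (8.99×10⁹ N·m²/C²)(-1.92×10⁻⁹ C)(-2.08×10⁻⁹ C)(1/0.216 − 1/0.407) = 7.80×10⁻⁸ J.
v = √(2·7.80×10⁻⁸/7.15×10⁻³) = 4.67×10⁻³ m/s.

4.67×10⁻³ m/s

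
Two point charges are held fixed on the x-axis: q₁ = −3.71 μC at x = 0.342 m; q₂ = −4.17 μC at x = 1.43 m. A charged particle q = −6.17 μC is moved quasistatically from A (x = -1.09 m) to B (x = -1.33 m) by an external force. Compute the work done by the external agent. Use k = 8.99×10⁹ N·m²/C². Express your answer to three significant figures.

-0.0286 J

For quasistatic motion the external work equals the change in potential energy: W_ext = qΔV = q(V_B − V_A).
At A: distances to the source charges are 1.43 m, 2.52 m; V_A = Σ kqᵢ/rᵢ = -3.82×10⁴ V.
At B: distances to the source charges are 1.67 m, 2.76 m; V_B = Σ kqᵢ/rᵢ = -3.35×10⁴ V.
ΔV = V_B − V_A = 4640 V.
W_ext = qΔV = (-6.17×10⁻⁶ C)(4640 V) = -0.0286 J.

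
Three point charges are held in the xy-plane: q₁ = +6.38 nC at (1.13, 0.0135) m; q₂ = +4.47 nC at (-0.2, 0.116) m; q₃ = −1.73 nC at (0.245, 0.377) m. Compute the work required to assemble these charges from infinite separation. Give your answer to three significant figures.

The work to assemble the configuration equals its total potential energy, U = Σ kqᵢqⱼ/rᵢⱼ over all pairs.
Pair separations: r₁₂ = 1.33 m, r₁₃ = 0.957 m, r₂₃ = 0.516 m.
U = (1.92×10⁻⁷) + (-1.04×10⁻⁷) + (-1.35×10⁻⁷) = -4.63×10⁻⁸ J.

-4.63×10⁻⁸ J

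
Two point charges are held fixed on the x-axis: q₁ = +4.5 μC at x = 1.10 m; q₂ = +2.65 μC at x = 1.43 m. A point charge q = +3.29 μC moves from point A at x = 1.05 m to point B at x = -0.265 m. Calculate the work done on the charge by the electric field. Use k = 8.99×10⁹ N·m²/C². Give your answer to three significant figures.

The work done by the electric force is W_field = −ΔU = −q(V_B − V_A) = q(V_A − V_B).
At A: distances to the source charges are 0.0500 m, 0.380 m; V_A = Σ kqᵢ/rᵢ = 8.72×10⁵ V.
At B: distances to the source charges are 1.37 m, 1.69 m; V_B = Σ kqᵢ/rᵢ = 4.37×10⁴ V.
ΔV = V_B − V_A = -8.28×10⁵ V.
W_field = −qΔV = −(3.29×10⁻⁶ C)(-8.28×10⁵ V) = 2.72 J.

2.72 J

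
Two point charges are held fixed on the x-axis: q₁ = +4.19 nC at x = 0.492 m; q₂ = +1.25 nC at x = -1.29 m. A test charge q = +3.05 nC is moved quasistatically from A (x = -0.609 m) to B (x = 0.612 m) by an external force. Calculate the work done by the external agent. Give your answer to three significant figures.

8.21×10⁻⁷ J

For quasistatic motion the external work equals the change in potential energy: W_ext = qΔV = q(V_B − V_A).
At A: distances to the source charges are 1.10 m, 0.681 m; V_A = Σ kqᵢ/rᵢ = 50.7 V.
At B: distances to the source charges are 0.120 m, 1.90 m; V_B = Σ kqᵢ/rᵢ = 320 V.
ΔV = V_B − V_A = 269 V.
W_ext = qΔV = (3.05×10⁻⁹ C)(269 V) = 8.21×10⁻⁷ J.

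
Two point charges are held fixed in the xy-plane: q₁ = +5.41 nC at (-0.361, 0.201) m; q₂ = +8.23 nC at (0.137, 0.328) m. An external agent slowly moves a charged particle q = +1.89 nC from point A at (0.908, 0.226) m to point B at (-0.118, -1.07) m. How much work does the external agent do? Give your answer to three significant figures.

-8.28×10⁻⁸ J

For quasistatic motion the external work equals the change in potential energy: W_ext = qΔV = q(V_B − V_A).
At A: distances to the source charges are 1.27 m, 0.778 m; V_A = Σ kqᵢ/rᵢ = 133 V.
At B: distances to the source charges are 1.29 m, 1.42 m; V_B = Σ kqᵢ/rᵢ = 89.7 V.
ΔV = V_B − V_A = -43.8 V.
W_ext = qΔV = (1.89×10⁻⁹ C)(-43.8 V) = -8.28×10⁻⁸ J.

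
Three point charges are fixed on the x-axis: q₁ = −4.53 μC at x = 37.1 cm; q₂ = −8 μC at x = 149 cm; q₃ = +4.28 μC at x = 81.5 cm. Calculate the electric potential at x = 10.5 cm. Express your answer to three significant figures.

Electric potential is a scalar, so the contributions from each charge add algebraically: V = Σ kqᵢ/rᵢ.
Distances from the field point to each charge: r₁ = 0.266 m, r₂ = 1.39 m, r₃ = 0.710 m.
V = k[(-4.53×10⁻⁶)/(0.266) + (-8.00×10⁻⁶)/(1.39) + (4.28×10⁻⁶)/(0.710)] = -1.51×10⁵ V.

-1.51×10⁵ V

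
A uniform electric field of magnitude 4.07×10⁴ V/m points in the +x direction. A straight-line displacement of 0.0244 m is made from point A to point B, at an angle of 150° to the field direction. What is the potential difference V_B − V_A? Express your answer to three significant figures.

860 V

Only the component of displacement along E changes the potential: ΔV = −E·d·cosθ.
ΔV = −(4.07×10⁴ V/m)(0.0244 m)cos150° = 860 V.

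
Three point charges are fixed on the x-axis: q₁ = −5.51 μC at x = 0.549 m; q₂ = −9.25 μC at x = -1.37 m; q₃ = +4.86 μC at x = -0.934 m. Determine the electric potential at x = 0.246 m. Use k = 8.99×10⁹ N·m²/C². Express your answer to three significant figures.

-1.78×10⁵ V

The total potential is the scalar sum of each charge's contribution, V = Σ kqᵢ/rᵢ.
Distances from the field point to each charge: r₁ = 0.303 m, r₂ = 1.62 m, r₃ = 1.18 m.
V = k[(-5.51×10⁻⁶)/(0.303) + (-9.25×10⁻⁶)/(1.62) + (4.86×10⁻⁶)/(1.18)] = -1.78×10⁵ V.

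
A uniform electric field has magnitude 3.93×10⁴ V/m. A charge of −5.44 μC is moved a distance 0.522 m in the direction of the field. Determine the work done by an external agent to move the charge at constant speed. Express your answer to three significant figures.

The potential change for a displacement 0.522 m in the direction of the field is ΔV = −Ed = -2.05×10⁴ V.
W_ext = qΔV = 0.112 J.

0.112 J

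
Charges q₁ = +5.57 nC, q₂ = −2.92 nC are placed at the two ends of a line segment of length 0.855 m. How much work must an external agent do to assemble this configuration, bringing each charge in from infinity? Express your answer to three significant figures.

-1.71×10⁻⁷ J

The work to assemble the configuration equals its total potential energy, U = Σ kqᵢqⱼ/rᵢⱼ over all pairs.
The separation is r = 0.855 m.
U = (-1.71×10⁻⁷) = -1.71×10⁻⁷ J.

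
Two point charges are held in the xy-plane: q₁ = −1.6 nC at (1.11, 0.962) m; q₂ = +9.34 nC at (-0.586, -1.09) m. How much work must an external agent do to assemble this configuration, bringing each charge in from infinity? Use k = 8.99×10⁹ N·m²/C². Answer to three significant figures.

-5.05×10⁻⁸ J

The work to assemble the configuration equals its total potential energy, U = Σ kqᵢqⱼ/rᵢⱼ over all pairs.
Pair separations: r₁₂ = 2.66 m.
U = (-5.05×10⁻⁸) = -5.05×10⁻⁸ J.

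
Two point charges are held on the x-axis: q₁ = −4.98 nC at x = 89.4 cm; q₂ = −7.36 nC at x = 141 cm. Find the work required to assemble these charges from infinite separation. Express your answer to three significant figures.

6.39×10⁻⁷ J

The work to assemble the configuration equals its total potential energy, U = Σ kqᵢqⱼ/rᵢⱼ over all pairs.
Pair separations: r₁₂ = 0.516 m.
U = (6.39×10⁻⁷) = 6.39×10⁻⁷ J.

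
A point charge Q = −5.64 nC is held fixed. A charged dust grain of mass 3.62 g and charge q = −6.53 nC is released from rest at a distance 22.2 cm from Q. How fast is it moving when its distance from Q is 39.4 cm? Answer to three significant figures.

0.0190 m/s

Only the electrostatic force acts, so mechanical energy is conserved: ½mv² = U₁ − U₂ = kQq(1/r₁ − 1/r₂).
U₁ − U₂ = (8.99×10⁹ N·m²/C²)(-5.64×10⁻⁹ C)(-6.53×10⁻⁹ C)(1/0.222 − 1/0.394) = 6.51×10⁻⁷ J.
v = √(2·6.51×10⁻⁷/3.62×10⁻³) = 0.0190 m/s.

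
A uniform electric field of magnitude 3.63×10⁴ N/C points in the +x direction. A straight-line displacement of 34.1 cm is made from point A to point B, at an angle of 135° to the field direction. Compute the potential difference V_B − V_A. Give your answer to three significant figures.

8750 V

Only the component of displacement along E changes the potential: ΔV = −E·d·cosθ.
ΔV = −(3.63×10⁴ V/m)(0.341 m)cos135° = 8750 V.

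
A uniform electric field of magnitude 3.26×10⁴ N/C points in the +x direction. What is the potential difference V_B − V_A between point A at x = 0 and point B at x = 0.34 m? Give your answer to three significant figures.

-1.11×10⁴ V

In a uniform field, potential decreases in the direction of E: V_B − V_A = −E·Δx.
V_B − V_A = −(3.26×10⁴ V/m)(0.340 m) = -1.11×10⁴ V.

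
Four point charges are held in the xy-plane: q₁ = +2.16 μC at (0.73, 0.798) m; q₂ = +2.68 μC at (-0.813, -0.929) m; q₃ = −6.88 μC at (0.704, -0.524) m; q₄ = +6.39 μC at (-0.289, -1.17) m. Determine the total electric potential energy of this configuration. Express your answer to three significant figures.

The work to assemble the configuration equals its total potential energy, U = Σ kqᵢqⱼ/rᵢⱼ over all pairs.
Pair separations: r₁₂ = 2.32 m, r₁₃ = 1.32 m, r₁₄ = 2.22 m, r₂₃ = 1.57 m, r₂₄ = 0.577 m, r₃₄ = 1.18 m.
Summing all 6 pair terms gives U = -0.195 J.

-0.195 J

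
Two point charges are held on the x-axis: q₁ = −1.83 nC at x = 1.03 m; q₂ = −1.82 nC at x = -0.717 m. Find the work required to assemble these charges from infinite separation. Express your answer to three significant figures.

The assembly work is the sum of pairwise potential energies, U = Σ_{i<j} kqᵢqⱼ/rᵢⱼ.
Pair separations: r₁₂ = 1.75 m.
U = (1.71×10⁻⁸) = 1.71×10⁻⁸ J.

1.71×10⁻⁸ J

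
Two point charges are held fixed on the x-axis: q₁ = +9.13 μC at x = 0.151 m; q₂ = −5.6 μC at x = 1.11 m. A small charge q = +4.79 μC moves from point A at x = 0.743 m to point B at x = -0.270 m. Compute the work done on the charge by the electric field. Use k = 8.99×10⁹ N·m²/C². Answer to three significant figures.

The work done by the electric force is W_field = −ΔU = −q(V_B − V_A) = q(V_A − V_B).
At A: distances to the source charges are 0.592 m, 0.367 m; V_A = Σ kqᵢ/rᵢ = 1470 V.
At B: distances to the source charges are 0.421 m, 1.38 m; V_B = Σ kqᵢ/rᵢ = 1.58×10⁵ V.
ΔV = V_B − V_A = 1.57×10⁵ V.
W_field = −qΔV = −(4.79×10⁻⁶ C)(1.57×10⁵ V) = -0.752 J.

-0.752 J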